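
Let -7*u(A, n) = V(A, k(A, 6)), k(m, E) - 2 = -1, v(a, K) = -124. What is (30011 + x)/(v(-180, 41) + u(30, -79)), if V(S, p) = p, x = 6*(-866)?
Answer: -173705/869 ≈ -199.89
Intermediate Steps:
k(m, E) = 1 (k(m, E) = 2 - 1 = 1)
x = -5196
u(A, n) = -1/7 (u(A, n) = -1/7*1 = -1/7)
(30011 + x)/(v(-180, 41) + u(30, -79)) = (30011 - 5196)/(-124 - 1/7) = 24815/(-869/7) = 24815*(-7/869) = -173705/869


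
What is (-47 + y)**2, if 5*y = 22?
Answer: 45369/25 ≈ 1814.8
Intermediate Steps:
y = 22/5 (y = (1/5)*22 = 22/5 ≈ 4.4000)
(-47 + y)**2 = (-47 + 22/5)**2 = (-213/5)**2 = 45369/25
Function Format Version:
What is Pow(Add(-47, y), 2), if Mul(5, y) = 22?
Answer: Rational(45369, 25) ≈ 1814.8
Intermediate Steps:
y = Rational(22, 5) (y = Mul(Rational(1, 5), 22) = Rational(22, 5) ≈ 4.4000)
Pow(Add(-47, y), 2) = Pow(Add(-47, Rational(22, 5)), 2) = Pow(Rational(-213, 5), 2) = Rational(45369, 25)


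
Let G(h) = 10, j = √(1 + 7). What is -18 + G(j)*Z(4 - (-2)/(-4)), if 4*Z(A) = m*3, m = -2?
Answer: -33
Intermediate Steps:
j = 2*√2 (j = √8 = 2*√2 ≈ 2.8284)
Z(A) = -3/2 (Z(A) = (-2*3)/4 = (¼)*(-6) = -3/2)
-18 + G(j)*Z(4 - (-2)/(-4)) = -18 + 10*(-3/2) = -18 - 15 = -33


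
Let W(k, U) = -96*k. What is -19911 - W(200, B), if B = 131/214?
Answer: -711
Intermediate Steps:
B = 131/214 (B = 131*(1/214) = 131/214 ≈ 0.61215)
-19911 - W(200, B) = -19911 - (-96)*200 = -19911 - 1*(-19200) = -19911 + 19200 = -711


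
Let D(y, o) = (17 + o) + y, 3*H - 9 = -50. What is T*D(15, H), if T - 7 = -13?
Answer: -110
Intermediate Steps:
H = -41/3 (H = 3 + (⅓)*(-50) = 3 - 50/3 = -41/3 ≈ -13.667)
T = -6 (T = 7 - 13 = -6)
D(y, o) = 17 + o + y
T*D(15, H) = -6*(17 - 41/3 + 15) = -6*55/3 = -110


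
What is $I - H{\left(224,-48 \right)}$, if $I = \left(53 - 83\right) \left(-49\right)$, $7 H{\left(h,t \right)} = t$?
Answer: $\frac{10338}{7} \approx 1476.9$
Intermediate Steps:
$H{\left(h,t \right)} = \frac{t}{7}$
$I = 1470$ ($I = \left(-30\right) \left(-49\right) = 1470$)
$I - H{\left(224,-48 \right)} = 1470 - \frac{1}{7} \left(-48\right) = 1470 - - \frac{48}{7} = 1470 + \frac{48}{7} = \frac{10338}{7}$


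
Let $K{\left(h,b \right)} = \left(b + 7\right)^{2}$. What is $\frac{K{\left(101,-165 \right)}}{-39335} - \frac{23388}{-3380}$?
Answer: $\frac{41779433}{6647615} \approx 6.2849$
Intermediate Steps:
$K{\left(h,b \right)} = \left(7 + b\right)^{2}$
$\frac{K{\left(101,-165 \right)}}{-39335} - \frac{23388}{-3380} = \frac{\left(7 - 165\right)^{2}}{-39335} - \frac{23388}{-3380} = \left(-158\right)^{2} \left(- \frac{1}{39335}\right) - - \frac{5847}{845} = 24964 \left(- \frac{1}{39335}\right) + \frac{5847}{845} = - \frac{24964}{39335} + \frac{5847}{845} = \frac{41779433}{6647615}$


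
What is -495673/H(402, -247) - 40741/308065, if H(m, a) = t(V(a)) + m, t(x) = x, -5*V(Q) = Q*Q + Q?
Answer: 761103898493/18099434880 ≈ 42.051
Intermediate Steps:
V(Q) = -Q/5 - Q²/5 (V(Q) = -(Q*Q + Q)/5 = -(Q² + Q)/5 = -(Q + Q²)/5 = -Q/5 - Q²/5)
H(m, a) = m - a*(1 + a)/5 (H(m, a) = -a*(1 + a)/5 + m = m - a*(1 + a)/5)
-495673/H(402, -247) - 40741/308065 = -495673/(402 - ⅕*(-247)*(1 - 247)) - 40741/308065 = -495673/(402 - ⅕*(-247)*(-246)) - 40741*1/308065 = -495673/(402 - 60762/5) - 40741/308065 = -495673/(-58752/5) - 40741/308065 = -495673*(-5/58752) - 40741/308065 = 2478365/58752 - 40741/308065 = 761103898493/18099434880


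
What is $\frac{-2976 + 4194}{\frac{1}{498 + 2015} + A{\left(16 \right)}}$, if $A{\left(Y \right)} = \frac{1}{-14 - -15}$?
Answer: $\frac{510139}{419} \approx 1217.5$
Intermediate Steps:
$A{\left(Y \right)} = 1$ ($A{\left(Y \right)} = \frac{1}{-14 + 15} = 1^{-1} = 1$)
$\frac{-2976 + 4194}{\frac{1}{498 + 2015} + A{\left(16 \right)}} = \frac{-2976 + 4194}{\frac{1}{498 + 2015} + 1} = \frac{1218}{\frac{1}{2513} + 1} = \frac{1218}{\frac{2514}{2513}} = 1218 \cdot \frac{2513}{2514} = \frac{510139}{419}$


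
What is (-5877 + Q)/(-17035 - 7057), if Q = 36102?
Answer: -30225/24092 ≈ -1.2546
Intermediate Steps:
(-5877 + Q)/(-17035 - 7057) = (-5877 + 36102)/(-17035 - 7057) = 30225/(-24092) = 30225*(-1/24092) = -30225/24092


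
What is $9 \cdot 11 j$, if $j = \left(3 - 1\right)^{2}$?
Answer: $396$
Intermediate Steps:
$j = 4$ ($j = 2^{2} = 4$)
$9 \cdot 11 j = 9 \cdot 11 \cdot 4 = 99 \cdot 4 = 396$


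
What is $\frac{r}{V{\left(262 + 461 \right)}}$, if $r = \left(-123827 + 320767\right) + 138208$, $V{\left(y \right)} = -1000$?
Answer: $- \frac{83787}{250} \approx -335.15$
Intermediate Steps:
$r = 335148$ ($r = 196940 + 138208 = 335148$)
$\frac{r}{V{\left(262 + 461 \right)}} = \frac{335148}{-1000} = 335148 \left(- \frac{1}{1000}\right) = - \frac{83787}{250}$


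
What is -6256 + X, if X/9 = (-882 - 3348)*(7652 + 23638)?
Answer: -1191216556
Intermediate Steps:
X = -1191210300 (X = 9*((-882 - 3348)*(7652 + 23638)) = 9*(-4230*31290) = 9*(-132356700) = -1191210300)
-6256 + X = -6256 - 1191210300 = -1191216556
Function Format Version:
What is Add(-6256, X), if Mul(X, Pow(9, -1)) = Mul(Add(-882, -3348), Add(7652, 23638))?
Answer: -1191216556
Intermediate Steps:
X = -1191210300 (X = Mul(9, Mul(Add(-882, -3348), Add(7652, 23638))) = Mul(9, Mul(-4230, 31290)) = Mul(9, -132356700) = -1191210300)
Add(-6256, X) = Add(-6256, -1191210300) = -1191216556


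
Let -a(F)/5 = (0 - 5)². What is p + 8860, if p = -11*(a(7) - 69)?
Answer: 10994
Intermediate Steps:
a(F) = -125 (a(F) = -5*(0 - 5)² = -5*(-5)² = -5*25 = -125)
p = 2134 (p = -11*(-125 - 69) = -11*(-194) = 2134)
p + 8860 = 2134 + 8860 = 10994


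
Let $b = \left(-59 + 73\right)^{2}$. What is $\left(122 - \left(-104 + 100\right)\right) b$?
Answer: $24696$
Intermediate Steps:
$b = 196$ ($b = 14^{2} = 196$)
$\left(122 - \left(-104 + 100\right)\right) b = \left(122 - \left(-104 + 100\right)\right) 196 = \left(122 - -4\right) 196 = \left(122 + 4\right) 196 = 126 \cdot 196 = 24696$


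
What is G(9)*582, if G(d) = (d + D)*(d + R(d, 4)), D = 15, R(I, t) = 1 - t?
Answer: 83808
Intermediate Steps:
G(d) = (-3 + d)*(15 + d) (G(d) = (d + 15)*(d + (1 - 1*4)) = (15 + d)*(d + (1 - 4)) = (15 + d)*(d - 3) = (15 + d)*(-3 + d) = (-3 + d)*(15 + d))
G(9)*582 = (-45 + 9² + 12*9)*582 = (-45 + 81 + 108)*582 = 144*582 = 83808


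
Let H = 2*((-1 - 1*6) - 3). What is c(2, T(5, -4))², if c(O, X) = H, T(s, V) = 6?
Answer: 400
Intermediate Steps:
H = -20 (H = 2*((-1 - 6) - 3) = 2*(-7 - 3) = 2*(-10) = -20)
c(O, X) = -20
c(2, T(5, -4))² = (-20)² = 400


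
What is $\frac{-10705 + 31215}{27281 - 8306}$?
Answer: $\frac{4102}{3795} \approx 1.0809$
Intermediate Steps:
$\frac{-10705 + 31215}{27281 - 8306} = \frac{20510}{18975} = 20510 \cdot \frac{1}{18975} = \frac{4102}{3795}$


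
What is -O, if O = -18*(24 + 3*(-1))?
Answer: 378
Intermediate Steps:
O = -378 (O = -18*(24 - 3) = -18*21 = -378)
-O = -1*(-378) = 378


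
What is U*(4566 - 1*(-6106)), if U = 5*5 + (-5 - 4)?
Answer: 170752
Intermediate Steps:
U = 16 (U = 25 - 9 = 16)
U*(4566 - 1*(-6106)) = 16*(4566 - 1*(-6106)) = 16*(4566 + 6106) = 16*10672 = 170752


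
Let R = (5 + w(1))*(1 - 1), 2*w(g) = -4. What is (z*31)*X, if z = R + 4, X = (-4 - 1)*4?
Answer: -2480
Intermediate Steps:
w(g) = -2 (w(g) = (½)*(-4) = -2)
R = 0 (R = (5 - 2)*(1 - 1) = 3*0 = 0)
X = -20 (X = -5*4 = -20)
z = 4 (z = 0 + 4 = 4)
(z*31)*X = (4*31)*(-20) = 124*(-20) = -2480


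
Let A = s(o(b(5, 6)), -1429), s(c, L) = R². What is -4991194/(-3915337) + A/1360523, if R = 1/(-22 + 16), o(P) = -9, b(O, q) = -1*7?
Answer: 244462836355969/191768617485036 ≈ 1.2748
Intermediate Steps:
b(O, q) = -7
R = -⅙ (R = 1/(-6) = -⅙ ≈ -0.16667)
s(c, L) = 1/36 (s(c, L) = (-⅙)² = 1/36)
A = 1/36 ≈ 0.027778
-4991194/(-3915337) + A/1360523 = -4991194/(-3915337) + (1/36)/1360523 = -4991194*(-1/3915337) + (1/36)*(1/1360523) = 4991194/3915337 + 1/48978828 = 244462836355969/191768617485036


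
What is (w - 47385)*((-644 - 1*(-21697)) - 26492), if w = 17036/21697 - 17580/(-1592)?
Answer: 2225021879613813/8635406 ≈ 2.5766e+8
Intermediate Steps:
w = 102138643/8635406 (w = 17036*(1/21697) - 17580*(-1/1592) = 17036/21697 + 4395/398 = 102138643/8635406 ≈ 11.828)
(w - 47385)*((-644 - 1*(-21697)) - 26492) = (102138643/8635406 - 47385)*((-644 - 1*(-21697)) - 26492) = -409086574667*((-644 + 21697) - 26492)/8635406 = -409086574667*(21053 - 26492)/8635406 = -409086574667/8635406*(-5439) = 2225021879613813/8635406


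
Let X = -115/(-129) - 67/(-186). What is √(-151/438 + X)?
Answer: 2*√19322648130/291927 ≈ 0.95233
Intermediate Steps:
X = 3337/2666 (X = -115*(-1/129) - 67*(-1/186) = 115/129 + 67/186 = 3337/2666 ≈ 1.2517)
√(-151/438 + X) = √(-151/438 + 3337/2666) = √(264760/291927) = 2*√19322648130/291927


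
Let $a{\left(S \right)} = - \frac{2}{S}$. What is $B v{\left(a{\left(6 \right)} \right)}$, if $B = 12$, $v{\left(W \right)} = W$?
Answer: $-4$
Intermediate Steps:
$B v{\left(a{\left(6 \right)} \right)} = 12 \left(- \frac{2}{6}\right) = 12 \left(\left(-2\right) \frac{1}{6}\right) = 12 \left(- \frac{1}{3}\right) = -4$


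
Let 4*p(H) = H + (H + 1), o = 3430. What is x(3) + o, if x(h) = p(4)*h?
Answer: 13747/4 ≈ 3436.8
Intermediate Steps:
p(H) = ¼ + H/2 (p(H) = (H + (H + 1))/4 = (H + (1 + H))/4 = (1 + 2*H)/4 = ¼ + H/2)
x(h) = 9*h/4 (x(h) = (¼ + (½)*4)*h = (¼ + 2)*h = 9*h/4)
x(3) + o = (9/4)*3 + 3430 = 27/4 + 3430 = 13747/4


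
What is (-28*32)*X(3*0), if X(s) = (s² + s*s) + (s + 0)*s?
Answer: 0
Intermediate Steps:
X(s) = 3*s² (X(s) = (s² + s²) + s*s = 2*s² + s² = 3*s²)
(-28*32)*X(3*0) = (-28*32)*(3*(3*0)²) = -2688*0² = -2688*0 = -896*0 = 0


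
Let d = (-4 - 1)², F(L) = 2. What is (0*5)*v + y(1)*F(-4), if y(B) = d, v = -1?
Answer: 50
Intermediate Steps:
d = 25 (d = (-5)² = 25)
y(B) = 25
(0*5)*v + y(1)*F(-4) = (0*5)*(-1) + 25*2 = 0*(-1) + 50 = 0 + 50 = 50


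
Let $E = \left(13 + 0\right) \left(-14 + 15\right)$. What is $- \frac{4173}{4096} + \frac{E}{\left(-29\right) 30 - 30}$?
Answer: $- \frac{952237}{921600} \approx -1.0332$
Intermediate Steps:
$E = 13$ ($E = 13 \cdot 1 = 13$)
$- \frac{4173}{4096} + \frac{E}{\left(-29\right) 30 - 30} = - \frac{4173}{4096} + \frac{13}{\left(-29\right) 30 - 30} = \left(-4173\right) \frac{1}{4096} + \frac{13}{-870 - 30} = - \frac{4173}{4096} + \frac{13}{-900} = - \frac{4173}{4096} + 13 \left(- \frac{1}{900}\right) = - \frac{4173}{4096} - \frac{13}{900} = - \frac{952237}{921600}$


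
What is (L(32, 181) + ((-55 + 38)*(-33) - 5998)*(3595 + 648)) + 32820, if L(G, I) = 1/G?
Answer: -737163871/32 ≈ -2.3036e+7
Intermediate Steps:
(L(32, 181) + ((-55 + 38)*(-33) - 5998)*(3595 + 648)) + 32820 = (1/32 + ((-55 + 38)*(-33) - 5998)*(3595 + 648)) + 32820 = (1/32 + (-17*(-33) - 5998)*4243) + 32820 = (1/32 + (561 - 5998)*4243) + 32820 = (1/32 - 5437*4243) + 32820 = (1/32 - 23069191) + 32820 = -738214111/32 + 32820 = -737163871/32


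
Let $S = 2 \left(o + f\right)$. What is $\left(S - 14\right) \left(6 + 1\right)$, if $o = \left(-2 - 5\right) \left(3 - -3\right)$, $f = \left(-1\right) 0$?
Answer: $-686$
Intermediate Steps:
$f = 0$
$o = -42$ ($o = - 7 \left(3 + 3\right) = \left(-7\right) 6 = -42$)
$S = -84$ ($S = 2 \left(-42 + 0\right) = 2 \left(-42\right) = -84$)
$\left(S - 14\right) \left(6 + 1\right) = \left(-84 - 14\right) \left(6 + 1\right) = \left(-98\right) 7 = -686$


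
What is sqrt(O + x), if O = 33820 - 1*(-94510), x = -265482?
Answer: 8*I*sqrt(2143) ≈ 370.34*I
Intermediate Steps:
O = 128330 (O = 33820 + 94510 = 128330)
sqrt(O + x) = sqrt(128330 - 265482) = sqrt(-137152) = 8*I*sqrt(2143)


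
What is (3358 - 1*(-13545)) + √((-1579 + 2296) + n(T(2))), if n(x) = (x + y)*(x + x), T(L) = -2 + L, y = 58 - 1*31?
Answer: 16903 + √717 ≈ 16930.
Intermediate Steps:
y = 27 (y = 58 - 31 = 27)
n(x) = 2*x*(27 + x) (n(x) = (x + 27)*(x + x) = (27 + x)*(2*x) = 2*x*(27 + x))
(3358 - 1*(-13545)) + √((-1579 + 2296) + n(T(2))) = (3358 - 1*(-13545)) + √((-1579 + 2296) + 2*(-2 + 2)*(27 + (-2 + 2))) = (3358 + 13545) + √(717 + 2*0*(27 + 0)) = 16903 + √(717 + 2*0*27) = 16903 + √(717 + 0) = 16903 + √717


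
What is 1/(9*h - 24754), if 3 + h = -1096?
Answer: -1/34645 ≈ -2.8864e-5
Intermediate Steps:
h = -1099 (h = -3 - 1096 = -1099)
1/(9*h - 24754) = 1/(9*(-1099) - 24754) = 1/(-9891 - 24754) = 1/(-34645) = -1/34645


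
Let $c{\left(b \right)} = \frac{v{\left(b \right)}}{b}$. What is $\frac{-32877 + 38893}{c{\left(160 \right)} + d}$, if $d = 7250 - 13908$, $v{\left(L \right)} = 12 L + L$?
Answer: $- \frac{6016}{6645} \approx -0.90534$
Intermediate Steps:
$v{\left(L \right)} = 13 L$
$c{\left(b \right)} = 13$ ($c{\left(b \right)} = \frac{13 b}{b} = 13$)
$d = -6658$ ($d = 7250 - 13908 = -6658$)
$\frac{-32877 + 38893}{c{\left(160 \right)} + d} = \frac{-32877 + 38893}{13 - 6658} = \frac{6016}{-6645} = 6016 \left(- \frac{1}{6645}\right) = - \frac{6016}{6645}$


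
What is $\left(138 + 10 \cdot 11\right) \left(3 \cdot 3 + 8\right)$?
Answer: $4216$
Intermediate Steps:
$\left(138 + 10 \cdot 11\right) \left(3 \cdot 3 + 8\right) = \left(138 + 110\right) \left(9 + 8\right) = 248 \cdot 17 = 4216$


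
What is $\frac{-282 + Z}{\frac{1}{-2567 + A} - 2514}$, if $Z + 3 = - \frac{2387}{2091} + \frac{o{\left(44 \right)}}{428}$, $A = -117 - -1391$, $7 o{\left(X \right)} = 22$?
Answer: $\frac{386289506005}{3393974095918} \approx 0.11382$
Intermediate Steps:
$o{\left(X \right)} = \frac{22}{7}$ ($o{\left(X \right)} = \frac{1}{7} \cdot 22 = \frac{22}{7}$)
$A = 1274$ ($A = -117 + 1391 = 1274$)
$Z = - \frac{12949679}{3132318}$ ($Z = -3 + \left(- \frac{2387}{2091} + \frac{22}{7 \cdot 428}\right) = -3 + \left(\left(-2387\right) \frac{1}{2091} + \frac{22}{7} \cdot \frac{1}{428}\right) = -3 + \left(- \frac{2387}{2091} + \frac{11}{1498}\right) = -3 - \frac{3552725}{3132318} = - \frac{12949679}{3132318} \approx -4.1342$)
$\frac{-282 + Z}{\frac{1}{-2567 + A} - 2514} = \frac{-282 - \frac{12949679}{3132318}}{\frac{1}{-2567 + 1274} - 2514} = - \frac{896263355}{3132318 \left(\frac{1}{-1293} - 2514\right)} = - \frac{896263355}{3132318 \left(- \frac{1}{1293} - 2514\right)} = - \frac{896263355}{3132318 \left(- \frac{3250603}{1293}\right)} = \left(- \frac{896263355}{3132318}\right) \left(- \frac{1293}{3250603}\right) = \frac{386289506005}{3393974095918}$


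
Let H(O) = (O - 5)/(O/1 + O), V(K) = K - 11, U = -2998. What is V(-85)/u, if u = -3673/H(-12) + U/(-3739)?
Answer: 3051024/164774681 ≈ 0.018516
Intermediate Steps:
V(K) = -11 + K
H(O) = (-5 + O)/(2*O) (H(O) = (-5 + O)/(O*1 + O) = (-5 + O)/(O + O) = (-5 + O)/((2*O)) = (-5 + O)*(1/(2*O)) = (-5 + O)/(2*O))
u = -329549362/63563 (u = -3673*(-24/(-5 - 12)) - 2998/(-3739) = -3673/((1/2)*(-1/12)*(-17)) - 2998*(-1/3739) = -3673/17/24 + 2998/3739 = -3673*24/17 + 2998/3739 = -88152/17 + 2998/3739 = -329549362/63563 ≈ -5184.6)
V(-85)/u = (-11 - 85)/(-329549362/63563) = -96*(-63563/329549362) = 3051024/164774681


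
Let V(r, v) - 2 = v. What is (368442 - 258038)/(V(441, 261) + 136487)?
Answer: 55202/68375 ≈ 0.80734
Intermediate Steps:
V(r, v) = 2 + v
(368442 - 258038)/(V(441, 261) + 136487) = (368442 - 258038)/((2 + 261) + 136487) = 110404/(263 + 136487) = 110404/136750 = 110404*(1/136750) = 55202/68375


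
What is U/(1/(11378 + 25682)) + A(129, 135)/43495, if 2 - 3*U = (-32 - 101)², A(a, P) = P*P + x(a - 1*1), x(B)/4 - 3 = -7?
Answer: -28510112114273/130485 ≈ -2.1849e+8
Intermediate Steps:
x(B) = -16 (x(B) = 12 + 4*(-7) = 12 - 28 = -16)
A(a, P) = -16 + P² (A(a, P) = P*P - 16 = P² - 16 = -16 + P²)
U = -17687/3 (U = ⅔ - (-32 - 101)²/3 = ⅔ - ⅓*(-133)² = ⅔ - ⅓*17689 = ⅔ - 17689/3 = -17687/3 ≈ -5895.7)
U/(1/(11378 + 25682)) + A(129, 135)/43495 = -17687/(3*(1/(11378 + 25682))) + (-16 + 135²)/43495 = -17687/(3*(1/37060)) + (-16 + 18225)*(1/43495) = -17687/(3*1/37060) + 18209*(1/43495) = -17687/3*37060 + 18209/43495 = -655480220/3 + 18209/43495 = -28510112114273/130485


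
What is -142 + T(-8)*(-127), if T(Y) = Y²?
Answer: -8270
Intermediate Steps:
-142 + T(-8)*(-127) = -142 + (-8)²*(-127) = -142 + 64*(-127) = -142 - 8128 = -8270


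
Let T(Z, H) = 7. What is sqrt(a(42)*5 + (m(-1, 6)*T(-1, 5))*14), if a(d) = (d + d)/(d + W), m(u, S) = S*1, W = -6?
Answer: sqrt(5397)/3 ≈ 24.488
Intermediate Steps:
m(u, S) = S
a(d) = 2*d/(-6 + d) (a(d) = (d + d)/(d - 6) = (2*d)/(-6 + d) = 2*d/(-6 + d))
sqrt(a(42)*5 + (m(-1, 6)*T(-1, 5))*14) = sqrt((2*42/(-6 + 42))*5 + (6*7)*14) = sqrt((2*42/36)*5 + 42*14) = sqrt((2*42*(1/36))*5 + 588) = sqrt((7/3)*5 + 588) = sqrt(35/3 + 588) = sqrt(1799/3) = sqrt(5397)/3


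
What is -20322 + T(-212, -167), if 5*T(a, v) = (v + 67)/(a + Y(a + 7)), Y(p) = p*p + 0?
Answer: -849723806/41813 ≈ -20322.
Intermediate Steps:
Y(p) = p² (Y(p) = p² + 0 = p²)
T(a, v) = (67 + v)/(5*(a + (7 + a)²)) (T(a, v) = ((v + 67)/(a + (a + 7)²))/5 = ((67 + v)/(a + (7 + a)²))/5 = (67 + v)/(5*(a + (7 + a)²)))
-20322 + T(-212, -167) = -20322 + (67 - 167)/(5*(-212 + (7 - 212)²)) = -20322 + (⅕)*(-100)/(-212 + (-205)²) = -20322 + (⅕)*(-100)/(-212 + 42025) = -20322 + (⅕)*(-100)/41813 = -20322 + (⅕)*(1/41813)*(-100) = -20322 - 20/41813 = -849723806/41813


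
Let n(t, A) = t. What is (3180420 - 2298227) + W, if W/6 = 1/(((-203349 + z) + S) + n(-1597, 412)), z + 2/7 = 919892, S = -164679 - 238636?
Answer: 1924429043137/2181415 ≈ 8.8219e+5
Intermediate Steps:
S = -403315
z = 6439242/7 (z = -2/7 + 919892 = 6439242/7 ≈ 9.1989e+5)
W = 42/2181415 (W = 6/(((-203349 + 6439242/7) - 403315) - 1597) = 6/((5015799/7 - 403315) - 1597) = 6/(2192594/7 - 1597) = 6/(2181415/7) = 6*(7/2181415) = 42/2181415 ≈ 1.9254e-5)
(3180420 - 2298227) + W = (3180420 - 2298227) + 42/2181415 = 882193 + 42/2181415 = 1924429043137/2181415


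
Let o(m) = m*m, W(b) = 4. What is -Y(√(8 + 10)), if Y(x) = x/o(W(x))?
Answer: -3*√2/16 ≈ -0.26516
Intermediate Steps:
o(m) = m²
Y(x) = x/16 (Y(x) = x/(4²) = x/16)
-Y(√(8 + 10)) = -√(8 + 10)/16 = -√18/16 = -3*√2/16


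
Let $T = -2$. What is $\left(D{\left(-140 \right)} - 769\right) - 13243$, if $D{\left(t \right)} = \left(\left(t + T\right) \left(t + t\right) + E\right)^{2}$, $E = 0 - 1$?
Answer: $1580764069$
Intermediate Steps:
$E = -1$
$D{\left(t \right)} = \left(-1 + 2 t \left(-2 + t\right)\right)^{2}$ ($D{\left(t \right)} = \left(\left(t - 2\right) \left(t + t\right) - 1\right)^{2} = \left(\left(-2 + t\right) 2 t - 1\right)^{2} = \left(2 t \left(-2 + t\right) - 1\right)^{2} = \left(-1 + 2 t \left(-2 + t\right)\right)^{2}$)
$\left(D{\left(-140 \right)} - 769\right) - 13243 = \left(\left(1 - 2 \left(-140\right)^{2} + 4 \left(-140\right)\right)^{2} - 769\right) - 13243 = \left(\left(1 - 39200 - 560\right)^{2} - 769\right) - 13243 = \left(\left(-39759\right)^{2} - 769\right) - 13243 = \left(1580778081 - 769\right) - 13243 = 1580777312 - 13243 = 1580764069$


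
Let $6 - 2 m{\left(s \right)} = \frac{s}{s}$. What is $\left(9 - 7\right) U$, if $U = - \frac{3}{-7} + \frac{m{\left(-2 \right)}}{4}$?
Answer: $\frac{59}{28} \approx 2.1071$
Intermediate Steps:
$m{\left(s \right)} = \frac{5}{2}$ ($m{\left(s \right)} = 3 - \frac{s \frac{1}{s}}{2} = 3 - \frac{1}{2} = \frac{5}{2}$)
$U = \frac{59}{56}$ ($U = - \frac{3}{-7} + \frac{5}{2 \cdot 4} = \left(-3\right) \left(- \frac{1}{7}\right) + \frac{5}{2} \cdot \frac{1}{4} = \frac{3}{7} + \frac{5}{8} = \frac{59}{56} \approx 1.0536$)
$\left(9 - 7\right) U = \left(9 - 7\right) \frac{59}{56} = 2 \cdot \frac{59}{56} = \frac{59}{28}$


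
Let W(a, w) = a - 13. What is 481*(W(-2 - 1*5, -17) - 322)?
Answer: -164502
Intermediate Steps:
W(a, w) = -13 + a
481*(W(-2 - 1*5, -17) - 322) = 481*((-13 + (-2 - 1*5)) - 322) = 481*((-13 + (-2 - 5)) - 322) = 481*((-13 - 7) - 322) = 481*(-20 - 322) = 481*(-342) = -164502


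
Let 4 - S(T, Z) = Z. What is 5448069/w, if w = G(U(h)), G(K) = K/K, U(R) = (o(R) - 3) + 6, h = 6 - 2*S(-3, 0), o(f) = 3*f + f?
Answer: 5448069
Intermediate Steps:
o(f) = 4*f
S(T, Z) = 4 - Z
h = -2 (h = 6 - 2*(4 - 1*0) = 6 - 2*(4 + 0) = 6 - 2*4 = 6 - 8 = -2)
U(R) = 3 + 4*R (U(R) = (4*R - 3) + 6 = (-3 + 4*R) + 6 = 3 + 4*R)
G(K) = 1
w = 1
5448069/w = 5448069/1 = 5448069*1 = 5448069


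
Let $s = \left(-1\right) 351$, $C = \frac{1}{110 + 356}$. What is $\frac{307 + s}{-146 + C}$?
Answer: $\frac{1864}{6185} \approx 0.30137$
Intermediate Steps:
$C = \frac{1}{466} \approx 0.0021459$
$s = -351$
$\frac{307 + s}{-146 + C} = \frac{307 - 351}{-146 + \frac{1}{466}} = - \frac{44}{- \frac{68035}{466}} = \left(-44\right) \left(- \frac{466}{68035}\right) = \frac{1864}{6185}$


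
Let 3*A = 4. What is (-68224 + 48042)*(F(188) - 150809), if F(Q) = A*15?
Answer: 3043223598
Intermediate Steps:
A = 4/3 (A = (1/3)*4 = 4/3 ≈ 1.3333)
F(Q) = 20 (F(Q) = (4/3)*15 = 20)
(-68224 + 48042)*(F(188) - 150809) = (-68224 + 48042)*(20 - 150809) = -20182*(-150789) = 3043223598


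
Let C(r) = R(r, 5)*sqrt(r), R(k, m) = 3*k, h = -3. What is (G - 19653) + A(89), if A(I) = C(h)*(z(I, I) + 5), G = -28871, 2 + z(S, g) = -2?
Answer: -48524 - 9*I*sqrt(3) ≈ -48524.0 - 15.588*I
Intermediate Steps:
z(S, g) = -4 (z(S, g) = -2 - 2 = -4)
C(r) = 3*r**(3/2) (C(r) = (3*r)*sqrt(r) = 3*r**(3/2))
A(I) = -9*I*sqrt(3) (A(I) = (3*(-3)**(3/2))*(-4 + 5) = (3*(-3*I*sqrt(3)))*1 = -9*I*sqrt(3)*1 = -9*I*sqrt(3))
(G - 19653) + A(89) = (-28871 - 19653) - 9*I*sqrt(3) = -48524 - 9*I*sqrt(3)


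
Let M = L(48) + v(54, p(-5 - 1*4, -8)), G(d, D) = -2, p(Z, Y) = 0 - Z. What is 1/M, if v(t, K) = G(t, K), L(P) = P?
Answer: 1/46 ≈ 0.021739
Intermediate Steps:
p(Z, Y) = -Z
v(t, K) = -2
M = 46 (M = 48 - 2 = 46)
1/M = 1/46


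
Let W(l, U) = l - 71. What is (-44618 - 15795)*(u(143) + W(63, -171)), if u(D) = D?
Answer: -8155755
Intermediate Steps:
W(l, U) = -71 + l
(-44618 - 15795)*(u(143) + W(63, -171)) = (-44618 - 15795)*(143 + (-71 + 63)) = -60413*(143 - 8) = -60413*135 = -8155755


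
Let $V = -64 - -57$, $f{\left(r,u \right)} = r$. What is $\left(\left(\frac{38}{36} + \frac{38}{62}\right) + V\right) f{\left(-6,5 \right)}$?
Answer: $\frac{2975}{93} \approx 31.989$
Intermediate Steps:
$V = -7$ ($V = -64 + 57 = -7$)
$\left(\left(\frac{38}{36} + \frac{38}{62}\right) + V\right) f{\left(-6,5 \right)} = \left(\left(\frac{38}{36} + \frac{38}{62}\right) - 7\right) \left(-6\right) = \left(\left(38 \cdot \frac{1}{36} + 38 \cdot \frac{1}{62}\right) - 7\right) \left(-6\right) = \left(\left(\frac{19}{18} + \frac{19}{31}\right) - 7\right) \left(-6\right) = \left(\frac{931}{558} - 7\right) \left(-6\right) = \left(- \frac{2975}{558}\right) \left(-6\right) = \frac{2975}{93}$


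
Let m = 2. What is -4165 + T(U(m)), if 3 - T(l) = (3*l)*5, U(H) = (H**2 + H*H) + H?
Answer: -4312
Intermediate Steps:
U(H) = H + 2*H**2 (U(H) = (H**2 + H**2) + H = 2*H**2 + H = H + 2*H**2)
T(l) = 3 - 15*l (T(l) = 3 - 3*l*5 = 3 - 15*l)
-4165 + T(U(m)) = -4165 + (3 - 30*(1 + 2*2)) = -4165 + (3 - 30*(1 + 4)) = -4165 + (3 - 30*5) = -4165 + (3 - 15*10) = -4165 + (3 - 150) = -4165 - 147 = -4312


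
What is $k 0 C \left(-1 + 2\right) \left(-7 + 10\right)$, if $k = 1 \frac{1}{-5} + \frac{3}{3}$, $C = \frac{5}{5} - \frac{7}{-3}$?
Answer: $0$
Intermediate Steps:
$C = \frac{10}{3}$ ($C = 5 \cdot \frac{1}{5} - - \frac{7}{3} = 1 + \frac{7}{3} = \frac{10}{3} \approx 3.3333$)
$k = \frac{4}{5}$ ($k = 1 \left(- \frac{1}{5}\right) + 3 \cdot \frac{1}{3} = - \frac{1}{5} + 1 = \frac{4}{5} \approx 0.8$)
$k 0 C \left(-1 + 2\right) \left(-7 + 10\right) = \frac{4}{5} \cdot 0 \cdot \frac{10}{3} \left(-1 + 2\right) \left(-7 + 10\right) = 0 \cdot \frac{10}{3} \cdot 1 \cdot 3 = 0 \cdot 3 = 0$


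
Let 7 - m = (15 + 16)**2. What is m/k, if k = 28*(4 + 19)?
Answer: -477/322 ≈ -1.4814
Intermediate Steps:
k = 644 (k = 28*23 = 644)
m = -954 (m = 7 - (15 + 16)**2 = 7 - 1*31**2 = 7 - 1*961 = 7 - 961 = -954)
m/k = -954/644 = -954*1/644 = -477/322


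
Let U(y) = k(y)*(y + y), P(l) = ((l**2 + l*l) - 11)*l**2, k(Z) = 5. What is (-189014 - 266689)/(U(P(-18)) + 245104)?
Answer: -455703/2308984 ≈ -0.19736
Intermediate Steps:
P(l) = l**2*(-11 + 2*l**2) (P(l) = ((l**2 + l**2) - 11)*l**2 = (2*l**2 - 11)*l**2 = (-11 + 2*l**2)*l**2 = l**2*(-11 + 2*l**2))
U(y) = 10*y (U(y) = 5*(y + y) = 5*(2*y) = 10*y)
(-189014 - 266689)/(U(P(-18)) + 245104) = (-189014 - 266689)/(10*((-18)**2*(-11 + 2*(-18)**2)) + 245104) = -455703/(10*(324*(-11 + 2*324)) + 245104) = -455703/(10*(324*(-11 + 648)) + 245104) = -455703/(10*(324*637) + 245104) = -455703/(10*206388 + 245104) = -455703/(2063880 + 245104) = -455703/2308984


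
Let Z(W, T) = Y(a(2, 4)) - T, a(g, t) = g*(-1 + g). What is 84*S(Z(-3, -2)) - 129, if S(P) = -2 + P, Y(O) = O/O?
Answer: -45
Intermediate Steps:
Y(O) = 1
Z(W, T) = 1 - T
84*S(Z(-3, -2)) - 129 = 84*(-2 + (1 - 1*(-2))) - 129 = 84*(-2 + (1 + 2)) - 129 = 84*(-2 + 3) - 129 = 84*1 - 129 = 84 - 129 = -45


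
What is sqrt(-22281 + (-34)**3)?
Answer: I*sqrt(61585) ≈ 248.16*I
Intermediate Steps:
sqrt(-22281 + (-34)**3) = sqrt(-22281 - 39304) = sqrt(-61585) = I*sqrt(61585)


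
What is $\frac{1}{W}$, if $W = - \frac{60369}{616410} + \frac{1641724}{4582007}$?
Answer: $\frac{941464978290}{245121303419} \approx 3.8408$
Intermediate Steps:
$W = \frac{245121303419}{941464978290}$ ($W = \left(-60369\right) \frac{1}{616410} + 1641724 \cdot \frac{1}{4582007} = - \frac{20123}{205470} + \frac{1641724}{4582007} = \frac{245121303419}{941464978290} \approx 0.26036$)
$\frac{1}{W} = \frac{1}{\frac{245121303419}{941464978290}} = \frac{941464978290}{245121303419}$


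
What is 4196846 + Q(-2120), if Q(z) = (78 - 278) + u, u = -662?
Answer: 4195984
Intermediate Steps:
Q(z) = -862 (Q(z) = (78 - 278) - 662 = -200 - 662 = -862)
4196846 + Q(-2120) = 4196846 - 862 = 4195984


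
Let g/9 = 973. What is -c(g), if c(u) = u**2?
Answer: -76685049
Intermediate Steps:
g = 8757 (g = 9*973 = 8757)
-c(g) = -1*8757**2 = -1*76685049 = -76685049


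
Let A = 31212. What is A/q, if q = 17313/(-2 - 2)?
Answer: -41616/5771 ≈ -7.2112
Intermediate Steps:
q = -17313/4 (q = 17313/(-4) = -¼*17313 = -17313/4 ≈ -4328.3)
A/q = 31212/(-17313/4) = 31212*(-4/17313) = -41616/5771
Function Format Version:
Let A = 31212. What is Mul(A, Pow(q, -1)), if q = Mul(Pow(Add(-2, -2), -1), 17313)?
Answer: Rational(-41616, 5771) ≈ -7.2112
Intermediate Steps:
q = Rational(-17313, 4) (q = Mul(Pow(-4, -1), 17313) = Mul(Rational(-1, 4), 17313) = Rational(-17313, 4) ≈ -4328.3)
Mul(A, Pow(q, -1)) = Mul(31212, Pow(Rational(-17313, 4), -1)) = Mul(31212, Rational(-4, 17313)) = Rational(-41616, 5771)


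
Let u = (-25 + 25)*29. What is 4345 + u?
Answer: 4345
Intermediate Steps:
u = 0 (u = 0*29 = 0)
4345 + u = 4345 + 0 = 4345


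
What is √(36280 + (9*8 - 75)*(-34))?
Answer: √36382 ≈ 190.74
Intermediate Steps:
√(36280 + (9*8 - 75)*(-34)) = √(36280 + (72 - 75)*(-34)) = √(36280 - 3*(-34)) = √(36280 + 102) = √36382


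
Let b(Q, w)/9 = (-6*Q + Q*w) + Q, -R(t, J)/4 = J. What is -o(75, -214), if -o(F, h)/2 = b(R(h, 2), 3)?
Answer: 288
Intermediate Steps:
R(t, J) = -4*J
b(Q, w) = -45*Q + 9*Q*w (b(Q, w) = 9*((-6*Q + Q*w) + Q) = 9*(-5*Q + Q*w) = -45*Q + 9*Q*w)
o(F, h) = -288 (o(F, h) = -18*(-4*2)*(-5 + 3) = -18*(-8)*(-2) = -2*144 = -288)
-o(75, -214) = -1*(-288) = 288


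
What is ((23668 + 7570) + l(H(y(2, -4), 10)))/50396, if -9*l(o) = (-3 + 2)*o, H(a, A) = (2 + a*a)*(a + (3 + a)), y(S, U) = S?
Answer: 23432/37797 ≈ 0.61994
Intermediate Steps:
H(a, A) = (2 + a²)*(3 + 2*a)
l(o) = o/9 (l(o) = -(-3 + 2)*o/9 = -(-1)*o/9 = o/9)
((23668 + 7570) + l(H(y(2, -4), 10)))/50396 = ((23668 + 7570) + (6 + 2*2³ + 3*2² + 4*2)/9)/50396 = (31238 + (6 + 2*8 + 3*4 + 8)/9)*(1/50396) = (31238 + (6 + 16 + 12 + 8)/9)*(1/50396) = (31238 + (⅑)*42)*(1/50396) = (31238 + 14/3)*(1/50396) = (93728/3)*(1/50396) = 23432/37797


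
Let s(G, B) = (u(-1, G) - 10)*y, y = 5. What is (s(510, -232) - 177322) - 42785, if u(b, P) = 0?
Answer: -220157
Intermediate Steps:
s(G, B) = -50 (s(G, B) = (0 - 10)*5 = -10*5 = -50)
(s(510, -232) - 177322) - 42785 = (-50 - 177322) - 42785 = -177372 - 42785 = -220157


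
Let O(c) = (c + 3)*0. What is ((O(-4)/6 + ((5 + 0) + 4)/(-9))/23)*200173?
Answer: -200173/23 ≈ -8703.2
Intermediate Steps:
O(c) = 0 (O(c) = (3 + c)*0 = 0)
((O(-4)/6 + ((5 + 0) + 4)/(-9))/23)*200173 = ((0/6 + ((5 + 0) + 4)/(-9))/23)*200173 = ((0*(⅙) + (5 + 4)*(-⅑))*(1/23))*200173 = ((0 + 9*(-⅑))*(1/23))*200173 = ((0 - 1)*(1/23))*200173 = -1*1/23*200173 = -1/23*200173 = -200173/23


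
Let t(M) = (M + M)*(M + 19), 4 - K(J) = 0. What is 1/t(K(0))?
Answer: 1/184 ≈ 0.0054348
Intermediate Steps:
K(J) = 4 (K(J) = 4 - 1*0 = 4 + 0 = 4)
t(M) = 2*M*(19 + M) (t(M) = (2*M)*(19 + M) = 2*M*(19 + M))
1/t(K(0)) = 1/(2*4*(19 + 4)) = 1/(2*4*23) = 1/184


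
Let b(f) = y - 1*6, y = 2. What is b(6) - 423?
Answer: -427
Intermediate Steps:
b(f) = -4 (b(f) = 2 - 1*6 = 2 - 6 = -4)
b(6) - 423 = -4 - 423 = -427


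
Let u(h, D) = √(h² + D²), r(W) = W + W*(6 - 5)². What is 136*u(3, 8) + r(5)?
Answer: 10 + 136*√73 ≈ 1172.0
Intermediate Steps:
r(W) = 2*W (r(W) = W + W*1² = W + W*1 = W + W = 2*W)
u(h, D) = √(D² + h²)
136*u(3, 8) + r(5) = 136*√(8² + 3²) + 2*5 = 136*√(64 + 9) + 10 = 136*√73 + 10 = 10 + 136*√73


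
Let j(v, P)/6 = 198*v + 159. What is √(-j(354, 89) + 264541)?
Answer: I*√156965 ≈ 396.19*I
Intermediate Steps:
j(v, P) = 954 + 1188*v (j(v, P) = 6*(198*v + 159) = 6*(159 + 198*v) = 954 + 1188*v)
√(-j(354, 89) + 264541) = √(-(954 + 1188*354) + 264541) = √(-(954 + 420552) + 264541) = √(-1*421506 + 264541) = √(-421506 + 264541) = √(-156965) = I*√156965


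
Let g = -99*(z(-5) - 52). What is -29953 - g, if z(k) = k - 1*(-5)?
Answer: -35101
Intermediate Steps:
z(k) = 5 + k (z(k) = k + 5 = 5 + k)
g = 5148 (g = -99*((5 - 5) - 52) = -99*(0 - 52) = -99*(-52) = 5148)
-29953 - g = -29953 - 1*5148 = -29953 - 5148 = -35101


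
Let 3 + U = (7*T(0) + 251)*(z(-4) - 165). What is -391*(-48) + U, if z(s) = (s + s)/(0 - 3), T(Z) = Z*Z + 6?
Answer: -86396/3 ≈ -28799.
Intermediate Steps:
T(Z) = 6 + Z² (T(Z) = Z² + 6 = 6 + Z²)
z(s) = -2*s/3 (z(s) = (2*s)/(-3) = (2*s)*(-⅓) = -2*s/3)
U = -142700/3 (U = -3 + (7*(6 + 0²) + 251)*(-⅔*(-4) - 165) = -3 + (7*(6 + 0) + 251)*(8/3 - 165) = -3 + (7*6 + 251)*(-487/3) = -3 + (42 + 251)*(-487/3) = -3 + 293*(-487/3) = -3 - 142691/3 = -142700/3 ≈ -47567.)
-391*(-48) + U = -391*(-48) - 142700/3 = 18768 - 142700/3 = -86396/3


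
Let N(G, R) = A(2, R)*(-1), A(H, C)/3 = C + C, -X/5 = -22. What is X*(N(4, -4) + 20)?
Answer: 4840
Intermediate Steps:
X = 110 (X = -5*(-22) = 110)
A(H, C) = 6*C (A(H, C) = 3*(C + C) = 3*(2*C) = 6*C)
N(G, R) = -6*R (N(G, R) = (6*R)*(-1) = -6*R)
X*(N(4, -4) + 20) = 110*(-6*(-4) + 20) = 110*(24 + 20) = 110*44 = 4840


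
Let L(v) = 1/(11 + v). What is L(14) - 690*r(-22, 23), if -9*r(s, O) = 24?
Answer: 46001/25 ≈ 1840.0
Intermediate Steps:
r(s, O) = -8/3 (r(s, O) = -1/9*24 = -8/3)
L(14) - 690*r(-22, 23) = 1/(11 + 14) - 690*(-8/3) = 1/25 + 1840 = 46001/25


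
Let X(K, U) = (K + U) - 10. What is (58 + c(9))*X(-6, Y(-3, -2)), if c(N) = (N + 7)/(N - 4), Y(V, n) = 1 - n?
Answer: -3978/5 ≈ -795.60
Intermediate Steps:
X(K, U) = -10 + K + U
c(N) = (7 + N)/(-4 + N)
(58 + c(9))*X(-6, Y(-3, -2)) = (58 + (7 + 9)/(-4 + 9))*(-10 - 6 + (1 - 1*(-2))) = (58 + 16/5)*(-10 - 6 + (1 + 2)) = (58 + (1/5)*16)*(-10 - 6 + 3) = (58 + 16/5)*(-13) = (306/5)*(-13) = -3978/5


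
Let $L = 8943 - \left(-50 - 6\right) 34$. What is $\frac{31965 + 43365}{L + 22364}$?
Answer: $\frac{75330}{33211} \approx 2.2682$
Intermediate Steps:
$L = 10847$ ($L = 8943 - \left(-56\right) 34 = 8943 - -1904 = 8943 + 1904 = 10847$)
$\frac{31965 + 43365}{L + 22364} = \frac{31965 + 43365}{10847 + 22364} = \frac{75330}{33211}$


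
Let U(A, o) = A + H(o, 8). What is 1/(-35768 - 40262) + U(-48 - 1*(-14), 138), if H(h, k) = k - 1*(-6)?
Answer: -1520601/76030 ≈ -20.000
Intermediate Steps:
H(h, k) = 6 + k (H(h, k) = k + 6 = 6 + k)
U(A, o) = 14 + A (U(A, o) = A + (6 + 8) = A + 14 = 14 + A)
1/(-35768 - 40262) + U(-48 - 1*(-14), 138) = 1/(-35768 - 40262) + (14 + (-48 - 1*(-14))) = 1/(-76030) + (14 + (-48 + 14)) = -1/76030 + (14 - 34) = -1/76030 - 20 = -1520601/76030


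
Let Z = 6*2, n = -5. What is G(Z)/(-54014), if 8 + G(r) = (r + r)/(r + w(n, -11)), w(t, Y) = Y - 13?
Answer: 5/27007 ≈ 0.00018514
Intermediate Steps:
w(t, Y) = -13 + Y
Z = 12
G(r) = -8 + 2*r/(-24 + r) (G(r) = -8 + (r + r)/(r + (-13 - 11)) = -8 + (2*r)/(r - 24) = -8 + (2*r)/(-24 + r) = -8 + 2*r/(-24 + r))
G(Z)/(-54014) = (6*(32 - 1*12)/(-24 + 12))/(-54014) = (6*(32 - 12)/(-12))*(-1/54014) = (6*(-1/12)*20)*(-1/54014) = -10*(-1/54014) = 5/27007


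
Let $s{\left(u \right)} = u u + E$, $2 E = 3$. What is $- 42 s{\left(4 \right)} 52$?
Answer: $-38220$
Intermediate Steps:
$E = \frac{3}{2}$ ($E = \frac{1}{2} \cdot 3 = \frac{3}{2} \approx 1.5$)
$s{\left(u \right)} = \frac{3}{2} + u^{2}$ ($s{\left(u \right)} = u u + \frac{3}{2} = u^{2} + \frac{3}{2} = \frac{3}{2} + u^{2}$)
$- 42 s{\left(4 \right)} 52 = - 42 \left(\frac{3}{2} + 4^{2}\right) 52 = - 42 \left(\frac{3}{2} + 16\right) 52 = \left(-42\right) \frac{35}{2} \cdot 52 = \left(-735\right) 52 = -38220$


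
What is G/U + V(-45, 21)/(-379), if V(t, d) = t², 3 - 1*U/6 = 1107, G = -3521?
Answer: -12079141/2510496 ≈ -4.8115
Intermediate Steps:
U = -6624 (U = 18 - 6*1107 = 18 - 6642 = -6624)
G/U + V(-45, 21)/(-379) = -3521/(-6624) + (-45)²/(-379) = -3521*(-1/6624) + 2025*(-1/379) = 3521/6624 - 2025/379 = -12079141/2510496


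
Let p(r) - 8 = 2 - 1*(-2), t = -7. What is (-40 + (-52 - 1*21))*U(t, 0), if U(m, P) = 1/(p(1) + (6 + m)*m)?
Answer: -113/19 ≈ -5.9474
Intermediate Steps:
p(r) = 12 (p(r) = 8 + (2 - 1*(-2)) = 8 + (2 + 2) = 8 + 4 = 12)
U(m, P) = 1/(12 + m*(6 + m)) (U(m, P) = 1/(12 + (6 + m)*m) = 1/(12 + m*(6 + m)))
(-40 + (-52 - 1*21))*U(t, 0) = (-40 + (-52 - 1*21))/(12 + (-7)**2 + 6*(-7)) = (-40 + (-52 - 21))/(12 + 49 - 42) = (-40 - 73)/19 = -113*1/19 = -113/19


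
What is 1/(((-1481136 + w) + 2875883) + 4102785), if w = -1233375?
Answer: 1/4264157 ≈ 2.3451e-7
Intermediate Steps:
1/(((-1481136 + w) + 2875883) + 4102785) = 1/(((-1481136 - 1233375) + 2875883) + 4102785) = 1/((-2714511 + 2875883) + 4102785) = 1/(161372 + 4102785) = 1/4264157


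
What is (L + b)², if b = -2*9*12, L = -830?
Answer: 1094116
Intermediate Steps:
b = -216 (b = -18*12 = -216)
(L + b)² = (-830 - 216)² = (-1046)² = 1094116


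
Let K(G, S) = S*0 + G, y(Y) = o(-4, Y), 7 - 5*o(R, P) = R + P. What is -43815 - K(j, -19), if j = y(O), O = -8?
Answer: -219094/5 ≈ -43819.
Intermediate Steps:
o(R, P) = 7/5 - P/5 - R/5 (o(R, P) = 7/5 - (R + P)/5 = 7/5 - (P + R)/5 = 7/5 + (-P/5 - R/5) = 7/5 - P/5 - R/5)
y(Y) = 11/5 - Y/5 (y(Y) = 7/5 - Y/5 - ⅕*(-4) = 7/5 - Y/5 + ⅘ = 11/5 - Y/5)
j = 19/5 (j = 11/5 - ⅕*(-8) = 11/5 + 8/5 = 19/5 ≈ 3.8000)
K(G, S) = G (K(G, S) = 0 + G = G)
-43815 - K(j, -19) = -43815 - 1*19/5 = -43815 - 19/5 = -219094/5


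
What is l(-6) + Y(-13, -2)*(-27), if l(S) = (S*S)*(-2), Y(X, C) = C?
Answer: -18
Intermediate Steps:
l(S) = -2*S**2 (l(S) = S**2*(-2) = -2*S**2)
l(-6) + Y(-13, -2)*(-27) = -2*(-6)**2 - 2*(-27) = -2*36 + 54 = -72 + 54 = -18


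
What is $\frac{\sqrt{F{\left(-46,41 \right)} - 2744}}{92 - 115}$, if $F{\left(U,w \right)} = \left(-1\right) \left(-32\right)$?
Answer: $- \frac{2 i \sqrt{678}}{23} \approx - 2.2642 i$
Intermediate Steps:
$F{\left(U,w \right)} = 32$
$\frac{\sqrt{F{\left(-46,41 \right)} - 2744}}{92 - 115} = \frac{\sqrt{32 - 2744}}{92 - 115} = \frac{\sqrt{-2712}}{-23} = - \frac{2 i \sqrt{678}}{23}$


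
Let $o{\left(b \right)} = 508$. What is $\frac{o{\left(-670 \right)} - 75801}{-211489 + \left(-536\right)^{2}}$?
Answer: $- \frac{75293}{75807} \approx -0.99322$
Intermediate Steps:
$\frac{o{\left(-670 \right)} - 75801}{-211489 + \left(-536\right)^{2}} = \frac{508 - 75801}{-211489 + \left(-536\right)^{2}} = - \frac{75293}{-211489 + 287296} = - \frac{75293}{75807}$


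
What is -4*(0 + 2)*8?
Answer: -64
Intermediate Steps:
-4*(0 + 2)*8 = -4*2*8 = -2*4*8 = -8*8 = -64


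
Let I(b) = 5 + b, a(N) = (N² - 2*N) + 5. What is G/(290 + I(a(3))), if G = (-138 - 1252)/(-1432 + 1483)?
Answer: -1390/15453 ≈ -0.089950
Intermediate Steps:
a(N) = 5 + N² - 2*N
G = -1390/51 ≈ -27.255
G/(290 + I(a(3))) = -1390/(51*(290 + (5 + (5 + 3² - 2*3)))) = -1390/(51*(290 + (5 + (5 + 9 - 6)))) = -1390/(51*(290 + (5 + 8))) = -1390/(51*(290 + 13)) = -1390/51/303 = -1390/51*1/303 = -1390/15453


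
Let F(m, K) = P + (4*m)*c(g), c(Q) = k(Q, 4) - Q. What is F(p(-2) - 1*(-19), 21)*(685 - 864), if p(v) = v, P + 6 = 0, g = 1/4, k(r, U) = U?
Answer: -44571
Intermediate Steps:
g = 1/4 ≈ 0.25000
c(Q) = 4 - Q
P = -6 (P = -6 + 0 = -6)
F(m, K) = -6 + 15*m (F(m, K) = -6 + (4*m)*(4 - 1*1/4) = -6 + (4*m)*(4 - 1/4) = -6 + (4*m)*(15/4) = -6 + 15*m)
F(p(-2) - 1*(-19), 21)*(685 - 864) = (-6 + 15*(-2 - 1*(-19)))*(685 - 864) = (-6 + 15*(-2 + 19))*(-179) = (-6 + 15*17)*(-179) = (-6 + 255)*(-179) = 249*(-179) = -44571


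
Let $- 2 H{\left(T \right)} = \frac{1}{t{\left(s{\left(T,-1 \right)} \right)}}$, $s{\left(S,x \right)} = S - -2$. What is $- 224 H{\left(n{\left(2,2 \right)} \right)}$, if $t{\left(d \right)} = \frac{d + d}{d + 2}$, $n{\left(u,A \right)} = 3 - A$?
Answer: $\frac{280}{3} \approx 93.333$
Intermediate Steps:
$s{\left(S,x \right)} = 2 + S$ ($s{\left(S,x \right)} = S + 2 = 2 + S$)
$t{\left(d \right)} = \frac{2 d}{2 + d}$
$H{\left(T \right)} = - \frac{4 + T}{4 \left(2 + T\right)}$ ($H{\left(T \right)} = - \frac{1}{2 \frac{2 \left(2 + T\right)}{2 + \left(2 + T\right)}} = - \frac{1}{2 \frac{2 \left(2 + T\right)}{4 + T}} = - \frac{\frac{1}{2} \frac{1}{2 + T} \left(4 + T\right)}{2} = - \frac{4 + T}{4 \left(2 + T\right)}$)
$- 224 H{\left(n{\left(2,2 \right)} \right)} = - 224 \frac{-4 - \left(3 - 2\right)}{4 \left(2 + \left(3 - 2\right)\right)} = - 224 \frac{-4 - 1}{4 \left(2 + 1\right)} = - 224 \frac{-4 - 1}{4 \cdot 3} = - 224 \cdot \frac{1}{4} \cdot \frac{1}{3} \left(-5\right) = \left(-224\right) \left(- \frac{5}{12}\right) = \frac{280}{3}$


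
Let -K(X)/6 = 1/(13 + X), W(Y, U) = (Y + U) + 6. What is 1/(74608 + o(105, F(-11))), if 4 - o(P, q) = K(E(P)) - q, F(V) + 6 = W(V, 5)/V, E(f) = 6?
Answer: 19/1417520 ≈ 1.3404e-5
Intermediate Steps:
W(Y, U) = 6 + U + Y (W(Y, U) = (U + Y) + 6 = 6 + U + Y)
F(V) = -6 + (11 + V)/V (F(V) = -6 + (6 + 5 + V)/V = -6 + (11 + V)/V)
K(X) = -6/(13 + X)
o(P, q) = 82/19 + q (o(P, q) = 4 - (-6/(13 + 6) - q) = 4 - (-6/19 - q) = 4 + (6/19 + q) = 82/19 + q)
1/(74608 + o(105, F(-11))) = 1/(74608 + (82/19 + (-5 + 11/(-11)))) = 1/(74608 + (82/19 + (-5 + 11*(-1/11)))) = 1/(74608 + (82/19 + (-5 - 1))) = 1/(74608 + (82/19 - 6)) = 1/(74608 - 32/19) = 1/(1417520/19) = 19/1417520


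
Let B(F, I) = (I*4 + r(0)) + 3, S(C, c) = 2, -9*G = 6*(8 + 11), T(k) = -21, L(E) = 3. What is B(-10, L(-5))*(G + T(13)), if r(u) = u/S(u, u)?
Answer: -505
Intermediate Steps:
G = -38/3 (G = -2*(8 + 11)/3 = -2*19/3 = -⅑*114 = -38/3 ≈ -12.667)
r(u) = u/2
B(F, I) = 3 + 4*I (B(F, I) = (I*4 + (½)*0) + 3 = (4*I + 0) + 3 = 4*I + 3 = 3 + 4*I)
B(-10, L(-5))*(G + T(13)) = (3 + 4*3)*(-38/3 - 21) = (3 + 12)*(-101/3) = 15*(-101/3) = -505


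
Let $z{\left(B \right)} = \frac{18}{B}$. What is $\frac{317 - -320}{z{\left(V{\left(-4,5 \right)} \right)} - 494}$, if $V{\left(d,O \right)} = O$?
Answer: $- \frac{3185}{2452} \approx -1.2989$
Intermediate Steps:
$\frac{317 - -320}{z{\left(V{\left(-4,5 \right)} \right)} - 494} = \frac{317 - -320}{\frac{18}{5} - 494} = \frac{317 + 320}{18 \cdot \frac{1}{5} - 494} = \frac{637}{\frac{18}{5} - 494} = \frac{637}{- \frac{2452}{5}} = 637 \left(- \frac{5}{2452}\right) = - \frac{3185}{2452}$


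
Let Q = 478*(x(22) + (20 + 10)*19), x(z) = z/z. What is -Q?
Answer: -272938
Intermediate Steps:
x(z) = 1
Q = 272938 (Q = 478*(1 + (20 + 10)*19) = 478*(1 + 30*19) = 478*(1 + 570) = 478*571 = 272938)
-Q = -1*272938 = -272938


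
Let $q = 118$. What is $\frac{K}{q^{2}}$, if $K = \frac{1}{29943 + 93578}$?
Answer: $\frac{1}{1719906404} \approx 5.8143 \cdot 10^{-10}$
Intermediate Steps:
$K = \frac{1}{123521} \approx 8.0958 \cdot 10^{-6}$
$\frac{K}{q^{2}} = \frac{1}{123521 \cdot 118^{2}} = \frac{1}{123521 \cdot 13924} = \frac{1}{123521} \cdot \frac{1}{13924} = \frac{1}{1719906404}$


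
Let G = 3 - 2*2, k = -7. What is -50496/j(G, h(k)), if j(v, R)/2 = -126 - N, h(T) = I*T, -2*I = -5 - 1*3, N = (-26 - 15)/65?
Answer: 1641120/8149 ≈ 201.39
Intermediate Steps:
N = -41/65 (N = -41*1/65 = -41/65 ≈ -0.63077)
I = 4 (I = -(-5 - 1*3)/2 = -(-5 - 3)/2 = -1/2*(-8) = 4)
h(T) = 4*T
G = -1 (G = 3 - 4 = -1)
j(v, R) = -16298/65 (j(v, R) = 2*(-126 - 1*(-41/65)) = 2*(-126 + 41/65) = 2*(-8149/65) = -16298/65)
-50496/j(G, h(k)) = -50496/(-16298/65) = -50496*(-65/16298) = 1641120/8149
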